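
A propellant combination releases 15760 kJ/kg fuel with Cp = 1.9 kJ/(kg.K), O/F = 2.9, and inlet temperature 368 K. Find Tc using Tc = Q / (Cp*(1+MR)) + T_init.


Tc = 15760 / (1.9 * (1 + 2.9)) + 368 = 2495 K

2495 K


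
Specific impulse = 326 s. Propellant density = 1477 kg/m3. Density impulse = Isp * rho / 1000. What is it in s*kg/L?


rho*Isp = 326 * 1477 / 1000 = 482 s*kg/L

482 s*kg/L


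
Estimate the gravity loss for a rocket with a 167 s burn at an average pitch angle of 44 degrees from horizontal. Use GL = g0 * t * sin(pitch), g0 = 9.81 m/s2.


GL = 9.81 * 167 * sin(44 deg) = 1138 m/s

1138 m/s


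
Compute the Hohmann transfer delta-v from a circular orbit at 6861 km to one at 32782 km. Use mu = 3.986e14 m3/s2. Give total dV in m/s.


V1 = sqrt(mu/r1) = 7622.11 m/s
dV1 = V1*(sqrt(2*r2/(r1+r2)) - 1) = 2180.11 m/s
V2 = sqrt(mu/r2) = 3486.99 m/s
dV2 = V2*(1 - sqrt(2*r1/(r1+r2))) = 1435.47 m/s
Total dV = 3616 m/s

3616 m/s


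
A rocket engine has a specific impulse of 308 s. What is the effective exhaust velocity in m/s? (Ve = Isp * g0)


Ve = Isp * g0 = 308 * 9.81 = 3021.5 m/s

3021.5 m/s


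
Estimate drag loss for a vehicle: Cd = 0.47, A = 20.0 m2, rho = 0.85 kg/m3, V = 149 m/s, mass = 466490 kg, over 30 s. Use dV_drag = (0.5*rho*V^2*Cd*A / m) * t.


D = 0.5 * 0.85 * 149^2 * 0.47 * 20.0 = 88692.99 N
a = 88692.99 / 466490 = 0.1901 m/s2
dV = 0.1901 * 30 = 5.7 m/s

5.7 m/s


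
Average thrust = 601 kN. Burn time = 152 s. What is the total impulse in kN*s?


It = 601 * 152 = 91352 kN*s

91352 kN*s


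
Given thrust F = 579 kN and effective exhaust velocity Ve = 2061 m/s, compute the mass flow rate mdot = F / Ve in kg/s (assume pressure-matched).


mdot = F / Ve = 579000 / 2061 = 280.9 kg/s

280.9 kg/s


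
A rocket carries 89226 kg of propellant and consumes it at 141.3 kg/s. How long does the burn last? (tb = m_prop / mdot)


tb = 89226 / 141.3 = 631.5 s

631.5 s


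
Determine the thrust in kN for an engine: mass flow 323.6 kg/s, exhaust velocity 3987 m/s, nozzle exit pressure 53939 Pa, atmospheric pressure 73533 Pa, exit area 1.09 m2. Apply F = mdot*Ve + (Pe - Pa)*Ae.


F = 323.6 * 3987 + (53939 - 73533) * 1.09 = 1.2688e+06 N = 1268.8 kN

1268.8 kN


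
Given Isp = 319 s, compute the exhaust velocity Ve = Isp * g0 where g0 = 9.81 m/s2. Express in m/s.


Ve = Isp * g0 = 319 * 9.81 = 3129.4 m/s

3129.4 m/s


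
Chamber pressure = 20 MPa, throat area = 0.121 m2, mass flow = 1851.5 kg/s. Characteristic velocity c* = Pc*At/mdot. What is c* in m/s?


c* = 20e6 * 0.121 / 1851.5 = 1307 m/s

1307 m/s


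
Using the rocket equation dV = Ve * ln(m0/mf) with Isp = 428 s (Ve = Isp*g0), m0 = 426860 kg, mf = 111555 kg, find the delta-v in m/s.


Ve = 428 * 9.81 = 4198.68 m/s
dV = 4198.68 * ln(426860/111555) = 5634 m/s

5634 m/s


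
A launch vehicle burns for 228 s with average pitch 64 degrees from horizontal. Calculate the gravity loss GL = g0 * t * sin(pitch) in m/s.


GL = 9.81 * 228 * sin(64 deg) = 2010 m/s

2010 m/s


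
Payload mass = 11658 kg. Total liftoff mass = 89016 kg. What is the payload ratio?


PR = 11658 / 89016 = 0.131

0.131


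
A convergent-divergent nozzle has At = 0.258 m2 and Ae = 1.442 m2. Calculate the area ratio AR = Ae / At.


AR = 1.442 / 0.258 = 5.6

5.6


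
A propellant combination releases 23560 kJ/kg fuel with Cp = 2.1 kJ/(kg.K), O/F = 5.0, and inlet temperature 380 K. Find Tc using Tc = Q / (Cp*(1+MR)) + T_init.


Tc = 23560 / (2.1 * (1 + 5.0)) + 380 = 2250 K

2250 K


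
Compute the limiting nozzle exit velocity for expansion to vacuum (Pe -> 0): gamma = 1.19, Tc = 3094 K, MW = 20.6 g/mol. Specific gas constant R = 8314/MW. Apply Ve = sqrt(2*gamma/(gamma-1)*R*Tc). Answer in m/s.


R = 8314 / 20.6 = 403.59 J/(kg.K)
Ve = sqrt(2 * 1.19 / (1.19 - 1) * 403.59 * 3094) = 3955 m/s

3955 m/s


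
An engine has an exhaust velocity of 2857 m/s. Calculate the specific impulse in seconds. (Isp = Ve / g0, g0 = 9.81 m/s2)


Isp = Ve / g0 = 2857 / 9.81 = 291.2 s

291.2 s


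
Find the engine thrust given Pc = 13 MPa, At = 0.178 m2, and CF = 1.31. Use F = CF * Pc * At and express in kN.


F = 1.31 * 13e6 * 0.178 = 3.0313e+06 N = 3031.3 kN

3031.3 kN


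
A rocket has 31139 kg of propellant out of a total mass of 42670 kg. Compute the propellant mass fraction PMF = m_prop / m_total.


PMF = 31139 / 42670 = 0.73

0.73


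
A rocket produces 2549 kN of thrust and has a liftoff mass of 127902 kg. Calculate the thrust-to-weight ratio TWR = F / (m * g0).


TWR = 2549000 / (127902 * 9.81) = 2.03

2.03


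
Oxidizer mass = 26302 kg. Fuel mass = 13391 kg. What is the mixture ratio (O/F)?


MR = 26302 / 13391 = 1.96

1.96


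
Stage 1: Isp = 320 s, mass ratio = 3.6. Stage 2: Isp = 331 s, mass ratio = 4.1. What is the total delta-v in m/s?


dV1 = 320 * 9.81 * ln(3.6) = 4021.1 m/s
dV2 = 331 * 9.81 * ln(4.1) = 4581.6 m/s
Total dV = 4021.1 + 4581.6 = 8602.7 m/s ~ 8603 m/s

8603 m/s


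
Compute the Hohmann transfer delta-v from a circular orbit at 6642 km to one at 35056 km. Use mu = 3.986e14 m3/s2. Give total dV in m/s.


V1 = sqrt(mu/r1) = 7746.74 m/s
dV1 = V1*(sqrt(2*r2/(r1+r2)) - 1) = 2298.44 m/s
V2 = sqrt(mu/r2) = 3372.0 m/s
dV2 = V2*(1 - sqrt(2*r1/(r1+r2))) = 1468.76 m/s
Total dV = 3767 m/s

3767 m/s


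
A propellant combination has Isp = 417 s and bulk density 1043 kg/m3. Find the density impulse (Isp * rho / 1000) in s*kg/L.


rho*Isp = 417 * 1043 / 1000 = 435 s*kg/L

435 s*kg/L


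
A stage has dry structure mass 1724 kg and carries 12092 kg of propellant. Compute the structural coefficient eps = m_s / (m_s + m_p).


eps = 1724 / (1724 + 12092) = 0.1248

0.1248


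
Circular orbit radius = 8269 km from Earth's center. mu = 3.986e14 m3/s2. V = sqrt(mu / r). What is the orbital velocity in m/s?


V = sqrt(3.986e14 / 8269000) = 6943 m/s

6943 m/s


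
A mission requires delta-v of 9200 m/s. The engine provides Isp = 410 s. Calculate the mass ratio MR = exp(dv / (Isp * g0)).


Ve = 410 * 9.81 = 4022.1 m/s
MR = exp(9200 / 4022.1) = 9.849

9.849


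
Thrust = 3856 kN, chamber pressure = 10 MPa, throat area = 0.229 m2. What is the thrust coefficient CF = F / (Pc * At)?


CF = 3856000 / (10e6 * 0.229) = 1.68

1.68


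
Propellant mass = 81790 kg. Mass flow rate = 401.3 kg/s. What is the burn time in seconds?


tb = 81790 / 401.3 = 203.8 s

203.8 s


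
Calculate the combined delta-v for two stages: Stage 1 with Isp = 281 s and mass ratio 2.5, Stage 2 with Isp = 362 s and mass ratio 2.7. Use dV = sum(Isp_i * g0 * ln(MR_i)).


dV1 = 281 * 9.81 * ln(2.5) = 2525.9 m/s
dV2 = 362 * 9.81 * ln(2.7) = 3527.3 m/s
Total dV = 2525.9 + 3527.3 = 6053.2 m/s ~ 6053 m/s

6053 m/s


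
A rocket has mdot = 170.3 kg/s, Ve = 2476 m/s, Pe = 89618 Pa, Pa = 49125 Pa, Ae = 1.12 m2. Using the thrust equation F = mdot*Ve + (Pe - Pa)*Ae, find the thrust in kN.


F = 170.3 * 2476 + (89618 - 49125) * 1.12 = 467015.0 N = 467.0 kN

467.0 kN


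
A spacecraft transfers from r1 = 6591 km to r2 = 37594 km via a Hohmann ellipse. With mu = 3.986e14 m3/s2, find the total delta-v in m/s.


V1 = sqrt(mu/r1) = 7776.66 m/s
dV1 = V1*(sqrt(2*r2/(r1+r2)) - 1) = 2367.82 m/s
V2 = sqrt(mu/r2) = 3256.19 m/s
dV2 = V2*(1 - sqrt(2*r1/(r1+r2))) = 1477.65 m/s
Total dV = 3845 m/s

3845 m/s


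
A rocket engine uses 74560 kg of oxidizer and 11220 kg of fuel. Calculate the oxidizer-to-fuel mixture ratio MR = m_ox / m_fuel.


MR = 74560 / 11220 = 6.65

6.65


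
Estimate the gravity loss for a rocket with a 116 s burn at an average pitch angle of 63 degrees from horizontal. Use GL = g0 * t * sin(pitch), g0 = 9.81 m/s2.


GL = 9.81 * 116 * sin(63 deg) = 1014 m/s

1014 m/s


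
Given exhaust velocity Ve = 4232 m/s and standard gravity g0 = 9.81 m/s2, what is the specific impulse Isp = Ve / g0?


Isp = Ve / g0 = 4232 / 9.81 = 431.4 s

431.4 s


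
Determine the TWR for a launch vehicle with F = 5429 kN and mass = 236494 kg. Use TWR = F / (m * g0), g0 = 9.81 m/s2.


TWR = 5429000 / (236494 * 9.81) = 2.34

2.34


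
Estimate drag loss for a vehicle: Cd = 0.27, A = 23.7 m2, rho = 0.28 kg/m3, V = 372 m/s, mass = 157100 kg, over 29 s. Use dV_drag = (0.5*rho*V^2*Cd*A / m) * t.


D = 0.5 * 0.28 * 372^2 * 0.27 * 23.7 = 123972.69 N
a = 123972.69 / 157100 = 0.7891 m/s2
dV = 0.7891 * 29 = 22.9 m/s

22.9 m/s


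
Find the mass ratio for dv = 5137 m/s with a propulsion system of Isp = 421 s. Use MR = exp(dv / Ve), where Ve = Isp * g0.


Ve = 421 * 9.81 = 4130.01 m/s
MR = exp(5137 / 4130.01) = 3.469

3.469


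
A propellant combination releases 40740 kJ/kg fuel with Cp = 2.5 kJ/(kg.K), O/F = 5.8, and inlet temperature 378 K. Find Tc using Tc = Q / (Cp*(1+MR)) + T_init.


Tc = 40740 / (2.5 * (1 + 5.8)) + 378 = 2774 K

2774 K


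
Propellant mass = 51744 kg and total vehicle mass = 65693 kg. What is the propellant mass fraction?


PMF = 51744 / 65693 = 0.788

0.788


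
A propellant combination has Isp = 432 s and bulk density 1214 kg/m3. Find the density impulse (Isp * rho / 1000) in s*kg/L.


rho*Isp = 432 * 1214 / 1000 = 524 s*kg/L

524 s*kg/L


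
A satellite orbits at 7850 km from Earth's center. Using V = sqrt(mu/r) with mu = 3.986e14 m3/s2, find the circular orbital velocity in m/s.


V = sqrt(3.986e14 / 7850000) = 7126 m/s

7126 m/s


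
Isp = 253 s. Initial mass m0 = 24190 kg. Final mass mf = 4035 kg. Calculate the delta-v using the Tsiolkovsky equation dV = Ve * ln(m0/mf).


Ve = 253 * 9.81 = 2481.93 m/s
dV = 2481.93 * ln(24190/4035) = 4445 m/s

4445 m/s


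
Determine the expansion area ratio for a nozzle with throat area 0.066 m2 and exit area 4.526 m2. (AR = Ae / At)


AR = 4.526 / 0.066 = 68.6

68.6


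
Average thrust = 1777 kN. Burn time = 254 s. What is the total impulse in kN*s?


It = 1777 * 254 = 451358 kN*s

451358 kN*s


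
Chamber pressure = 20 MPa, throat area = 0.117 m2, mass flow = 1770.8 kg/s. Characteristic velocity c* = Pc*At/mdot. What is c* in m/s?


c* = 20e6 * 0.117 / 1770.8 = 1321 m/s

1321 m/s


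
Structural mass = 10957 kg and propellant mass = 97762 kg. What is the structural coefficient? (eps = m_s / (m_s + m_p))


eps = 10957 / (10957 + 97762) = 0.1008

0.1008


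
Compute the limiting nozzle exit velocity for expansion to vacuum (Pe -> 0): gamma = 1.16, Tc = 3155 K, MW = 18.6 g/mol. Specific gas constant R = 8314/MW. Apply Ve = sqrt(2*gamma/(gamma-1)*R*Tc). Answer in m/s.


R = 8314 / 18.6 = 446.99 J/(kg.K)
Ve = sqrt(2 * 1.16 / (1.16 - 1) * 446.99 * 3155) = 4522 m/s

4522 m/s


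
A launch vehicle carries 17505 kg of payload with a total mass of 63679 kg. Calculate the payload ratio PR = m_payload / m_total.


PR = 17505 / 63679 = 0.2749

0.2749


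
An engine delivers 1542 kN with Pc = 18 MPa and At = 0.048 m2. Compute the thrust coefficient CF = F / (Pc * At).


CF = 1542000 / (18e6 * 0.048) = 1.78

1.78


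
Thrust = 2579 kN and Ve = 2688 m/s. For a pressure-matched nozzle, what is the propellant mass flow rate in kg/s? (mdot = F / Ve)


mdot = F / Ve = 2579000 / 2688 = 959.4 kg/s

959.4 kg/s


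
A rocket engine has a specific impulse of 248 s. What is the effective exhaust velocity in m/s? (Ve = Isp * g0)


Ve = Isp * g0 = 248 * 9.81 = 2432.9 m/s

2432.9 m/s


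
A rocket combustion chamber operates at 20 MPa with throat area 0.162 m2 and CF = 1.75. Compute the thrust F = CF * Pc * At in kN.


F = 1.75 * 20e6 * 0.162 = 5.6700e+06 N = 5670.0 kN

5670.0 kN


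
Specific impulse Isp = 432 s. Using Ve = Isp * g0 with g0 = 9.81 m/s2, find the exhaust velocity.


Ve = Isp * g0 = 432 * 9.81 = 4237.9 m/s

4237.9 m/s


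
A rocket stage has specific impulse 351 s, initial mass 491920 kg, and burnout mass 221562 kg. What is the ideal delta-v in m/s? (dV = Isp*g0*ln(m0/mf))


Ve = 351 * 9.81 = 3443.31 m/s
dV = 3443.31 * ln(491920/221562) = 2746 m/s

2746 m/s


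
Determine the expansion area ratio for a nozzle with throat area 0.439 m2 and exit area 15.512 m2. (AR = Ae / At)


AR = 15.512 / 0.439 = 35.3

35.3


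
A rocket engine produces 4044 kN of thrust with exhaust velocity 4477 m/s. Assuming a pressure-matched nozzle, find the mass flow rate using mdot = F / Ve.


mdot = F / Ve = 4044000 / 4477 = 903.3 kg/s

903.3 kg/s


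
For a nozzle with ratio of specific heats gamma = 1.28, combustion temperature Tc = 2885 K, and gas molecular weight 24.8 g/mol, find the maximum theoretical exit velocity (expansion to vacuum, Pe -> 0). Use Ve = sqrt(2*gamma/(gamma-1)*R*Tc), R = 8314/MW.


R = 8314 / 24.8 = 335.24 J/(kg.K)
Ve = sqrt(2 * 1.28 / (1.28 - 1) * 335.24 * 2885) = 2974 m/s

2974 m/s


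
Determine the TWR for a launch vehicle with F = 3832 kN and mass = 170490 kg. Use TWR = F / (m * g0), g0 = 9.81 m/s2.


TWR = 3832000 / (170490 * 9.81) = 2.29

2.29


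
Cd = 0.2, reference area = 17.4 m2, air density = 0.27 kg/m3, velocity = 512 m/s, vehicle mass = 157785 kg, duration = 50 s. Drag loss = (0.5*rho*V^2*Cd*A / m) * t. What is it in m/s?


D = 0.5 * 0.27 * 512^2 * 0.2 * 17.4 = 123155.25 N
a = 123155.25 / 157785 = 0.7805 m/s2
dV = 0.7805 * 50 = 39.0 m/s

39.0 m/s


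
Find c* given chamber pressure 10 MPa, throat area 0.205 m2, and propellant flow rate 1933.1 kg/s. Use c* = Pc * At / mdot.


c* = 10e6 * 0.205 / 1933.1 = 1060 m/s

1060 m/s


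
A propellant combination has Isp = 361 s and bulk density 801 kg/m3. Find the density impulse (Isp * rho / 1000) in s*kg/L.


rho*Isp = 361 * 801 / 1000 = 289 s*kg/L

289 s*kg/L


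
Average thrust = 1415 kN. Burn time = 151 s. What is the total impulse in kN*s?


It = 1415 * 151 = 213665 kN*s

213665 kN*s


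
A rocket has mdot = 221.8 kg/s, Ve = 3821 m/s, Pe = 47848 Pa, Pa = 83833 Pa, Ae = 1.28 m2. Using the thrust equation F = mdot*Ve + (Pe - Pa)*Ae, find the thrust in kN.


F = 221.8 * 3821 + (47848 - 83833) * 1.28 = 801437.0 N = 801.4 kN

801.4 kN


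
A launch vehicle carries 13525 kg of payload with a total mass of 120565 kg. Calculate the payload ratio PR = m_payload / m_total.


PR = 13525 / 120565 = 0.1122

0.1122


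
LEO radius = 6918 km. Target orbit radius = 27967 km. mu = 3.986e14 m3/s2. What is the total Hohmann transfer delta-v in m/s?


V1 = sqrt(mu/r1) = 7590.64 m/s
dV1 = V1*(sqrt(2*r2/(r1+r2)) - 1) = 2020.99 m/s
V2 = sqrt(mu/r2) = 3775.25 m/s
dV2 = V2*(1 - sqrt(2*r1/(r1+r2))) = 1397.69 m/s
Total dV = 3419 m/s

3419 m/s


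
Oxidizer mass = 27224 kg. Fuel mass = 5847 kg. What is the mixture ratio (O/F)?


MR = 27224 / 5847 = 4.66

4.66


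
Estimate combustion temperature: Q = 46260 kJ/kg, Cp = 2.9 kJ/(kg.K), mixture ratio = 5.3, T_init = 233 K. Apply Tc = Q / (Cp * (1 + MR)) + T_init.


Tc = 46260 / (2.9 * (1 + 5.3)) + 233 = 2765 K

2765 K


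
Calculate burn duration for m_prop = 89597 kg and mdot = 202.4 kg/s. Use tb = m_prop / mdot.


tb = 89597 / 202.4 = 442.7 s

442.7 s


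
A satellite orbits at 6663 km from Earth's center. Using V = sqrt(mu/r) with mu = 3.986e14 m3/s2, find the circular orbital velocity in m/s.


V = sqrt(3.986e14 / 6663000) = 7735 m/s

7735 m/s


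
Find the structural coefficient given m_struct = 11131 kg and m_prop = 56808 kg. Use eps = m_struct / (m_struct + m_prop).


eps = 11131 / (11131 + 56808) = 0.1638

0.1638


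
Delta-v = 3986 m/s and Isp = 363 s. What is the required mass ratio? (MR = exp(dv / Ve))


Ve = 363 * 9.81 = 3561.03 m/s
MR = exp(3986 / 3561.03) = 3.063

3.063


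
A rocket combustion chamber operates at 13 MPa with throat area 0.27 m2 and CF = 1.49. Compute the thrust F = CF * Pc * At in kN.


F = 1.49 * 13e6 * 0.27 = 5.2299e+06 N = 5229.9 kN

5229.9 kN


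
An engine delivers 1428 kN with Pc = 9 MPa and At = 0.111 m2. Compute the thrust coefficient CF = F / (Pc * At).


CF = 1428000 / (9e6 * 0.111) = 1.43

1.43


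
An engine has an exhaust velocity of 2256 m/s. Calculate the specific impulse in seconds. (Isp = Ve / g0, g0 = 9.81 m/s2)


Isp = Ve / g0 = 2256 / 9.81 = 230.0 s

230.0 s


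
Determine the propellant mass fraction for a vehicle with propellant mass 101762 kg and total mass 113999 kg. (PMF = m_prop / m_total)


PMF = 101762 / 113999 = 0.893

0.893


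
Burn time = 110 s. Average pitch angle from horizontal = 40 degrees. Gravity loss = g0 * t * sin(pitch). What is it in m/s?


GL = 9.81 * 110 * sin(40 deg) = 694 m/s

694 m/s


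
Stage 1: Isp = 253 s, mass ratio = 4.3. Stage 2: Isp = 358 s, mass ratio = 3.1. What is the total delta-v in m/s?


dV1 = 253 * 9.81 * ln(4.3) = 3620.2 m/s
dV2 = 358 * 9.81 * ln(3.1) = 3973.5 m/s
Total dV = 3620.2 + 3973.5 = 7593.7 m/s ~ 7594 m/s

7594 m/s


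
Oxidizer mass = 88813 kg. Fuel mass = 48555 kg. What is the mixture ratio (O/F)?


MR = 88813 / 48555 = 1.83

1.83


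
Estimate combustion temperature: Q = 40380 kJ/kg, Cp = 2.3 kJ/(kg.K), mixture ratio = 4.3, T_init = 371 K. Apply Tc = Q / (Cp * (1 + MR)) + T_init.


Tc = 40380 / (2.3 * (1 + 4.3)) + 371 = 3684 K

3684 K


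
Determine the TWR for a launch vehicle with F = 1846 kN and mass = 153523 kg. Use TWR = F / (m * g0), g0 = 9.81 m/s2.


TWR = 1846000 / (153523 * 9.81) = 1.23

1.23


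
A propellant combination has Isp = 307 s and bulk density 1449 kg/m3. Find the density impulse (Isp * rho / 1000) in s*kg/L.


rho*Isp = 307 * 1449 / 1000 = 445 s*kg/L

445 s*kg/L


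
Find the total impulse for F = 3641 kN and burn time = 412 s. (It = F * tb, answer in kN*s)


It = 3641 * 412 = 1500092 kN*s

1500092 kN*s


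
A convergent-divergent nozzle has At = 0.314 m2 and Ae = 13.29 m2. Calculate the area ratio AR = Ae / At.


AR = 13.29 / 0.314 = 42.3

42.3


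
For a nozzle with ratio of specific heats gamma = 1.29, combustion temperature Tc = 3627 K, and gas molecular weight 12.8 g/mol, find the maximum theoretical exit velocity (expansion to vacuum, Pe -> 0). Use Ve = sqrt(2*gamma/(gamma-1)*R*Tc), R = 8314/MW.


R = 8314 / 12.8 = 649.53 J/(kg.K)
Ve = sqrt(2 * 1.29 / (1.29 - 1) * 649.53 * 3627) = 4578 m/s

4578 m/s


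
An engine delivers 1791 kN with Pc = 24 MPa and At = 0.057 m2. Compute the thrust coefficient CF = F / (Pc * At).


CF = 1791000 / (24e6 * 0.057) = 1.31

1.31


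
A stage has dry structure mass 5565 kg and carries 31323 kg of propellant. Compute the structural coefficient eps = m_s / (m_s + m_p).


eps = 5565 / (5565 + 31323) = 0.1509

0.1509


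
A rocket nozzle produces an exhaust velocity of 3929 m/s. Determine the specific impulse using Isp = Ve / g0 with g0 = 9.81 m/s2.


Isp = Ve / g0 = 3929 / 9.81 = 400.5 s

400.5 s


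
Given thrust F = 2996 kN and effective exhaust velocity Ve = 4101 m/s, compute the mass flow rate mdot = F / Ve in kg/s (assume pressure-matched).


mdot = F / Ve = 2996000 / 4101 = 730.6 kg/s

730.6 kg/s


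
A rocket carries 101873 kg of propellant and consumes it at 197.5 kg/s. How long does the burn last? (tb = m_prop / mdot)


tb = 101873 / 197.5 = 515.8 s

515.8 s


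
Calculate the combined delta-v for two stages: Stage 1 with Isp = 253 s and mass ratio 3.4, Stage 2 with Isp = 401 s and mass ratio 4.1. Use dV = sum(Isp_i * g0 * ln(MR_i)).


dV1 = 253 * 9.81 * ln(3.4) = 3037.3 m/s
dV2 = 401 * 9.81 * ln(4.1) = 5550.6 m/s
Total dV = 3037.3 + 5550.6 = 8587.9 m/s ~ 8588 m/s

8588 m/s


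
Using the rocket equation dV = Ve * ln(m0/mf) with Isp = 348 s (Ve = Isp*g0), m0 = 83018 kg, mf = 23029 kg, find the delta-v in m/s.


Ve = 348 * 9.81 = 3413.88 m/s
dV = 3413.88 * ln(83018/23029) = 4378 m/s

4378 m/s


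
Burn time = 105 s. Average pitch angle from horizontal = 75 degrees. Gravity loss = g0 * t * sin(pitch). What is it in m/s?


GL = 9.81 * 105 * sin(75 deg) = 995 m/s

995 m/s


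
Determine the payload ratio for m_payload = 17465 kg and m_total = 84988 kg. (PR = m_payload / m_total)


PR = 17465 / 84988 = 0.2055

0.2055


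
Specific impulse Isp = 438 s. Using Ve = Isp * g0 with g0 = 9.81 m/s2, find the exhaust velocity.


Ve = Isp * g0 = 438 * 9.81 = 4296.8 m/s

4296.8 m/s


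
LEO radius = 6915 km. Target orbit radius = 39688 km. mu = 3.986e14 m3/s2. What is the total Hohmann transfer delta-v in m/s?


V1 = sqrt(mu/r1) = 7592.29 m/s
dV1 = V1*(sqrt(2*r2/(r1+r2)) - 1) = 2316.27 m/s
V2 = sqrt(mu/r2) = 3169.12 m/s
dV2 = V2*(1 - sqrt(2*r1/(r1+r2))) = 1442.72 m/s
Total dV = 3759 m/s

3759 m/s


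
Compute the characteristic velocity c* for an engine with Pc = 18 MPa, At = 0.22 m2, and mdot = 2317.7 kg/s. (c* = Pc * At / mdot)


c* = 18e6 * 0.22 / 2317.7 = 1709 m/s

1709 m/s


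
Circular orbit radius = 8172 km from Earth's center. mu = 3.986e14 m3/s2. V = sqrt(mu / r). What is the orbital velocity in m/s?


V = sqrt(3.986e14 / 8172000) = 6984 m/s

6984 m/s


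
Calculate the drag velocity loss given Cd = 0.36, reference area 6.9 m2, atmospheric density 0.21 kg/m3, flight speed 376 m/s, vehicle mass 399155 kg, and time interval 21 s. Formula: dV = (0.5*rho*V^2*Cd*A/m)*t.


D = 0.5 * 0.21 * 376^2 * 0.36 * 6.9 = 36873.69 N
a = 36873.69 / 399155 = 0.0924 m/s2
dV = 0.0924 * 21 = 1.9 m/s

1.9 m/s


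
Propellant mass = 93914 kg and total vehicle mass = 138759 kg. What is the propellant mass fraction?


PMF = 93914 / 138759 = 0.677

0.677


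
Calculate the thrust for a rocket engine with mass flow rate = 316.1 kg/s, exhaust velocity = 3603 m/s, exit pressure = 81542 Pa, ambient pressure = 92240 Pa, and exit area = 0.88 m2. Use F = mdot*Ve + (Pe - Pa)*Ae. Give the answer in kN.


F = 316.1 * 3603 + (81542 - 92240) * 0.88 = 1.1295e+06 N = 1129.5 kN

1129.5 kN


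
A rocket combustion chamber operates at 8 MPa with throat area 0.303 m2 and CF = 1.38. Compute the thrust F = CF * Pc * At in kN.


F = 1.38 * 8e6 * 0.303 = 3.3451e+06 N = 3345.1 kN

3345.1 kN


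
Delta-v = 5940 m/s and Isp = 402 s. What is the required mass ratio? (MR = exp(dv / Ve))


Ve = 402 * 9.81 = 3943.62 m/s
MR = exp(5940 / 3943.62) = 4.51

4.51


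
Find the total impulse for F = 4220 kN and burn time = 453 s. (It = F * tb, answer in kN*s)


It = 4220 * 453 = 1911660 kN*s

1911660 kN*s


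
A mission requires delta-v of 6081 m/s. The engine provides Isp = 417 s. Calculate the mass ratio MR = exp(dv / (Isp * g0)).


Ve = 417 * 9.81 = 4090.77 m/s
MR = exp(6081 / 4090.77) = 4.422

4.422


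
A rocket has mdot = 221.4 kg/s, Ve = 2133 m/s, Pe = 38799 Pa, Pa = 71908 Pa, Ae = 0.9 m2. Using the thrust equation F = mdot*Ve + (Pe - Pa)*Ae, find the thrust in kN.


F = 221.4 * 2133 + (38799 - 71908) * 0.9 = 442448.0 N = 442.4 kN

442.4 kN


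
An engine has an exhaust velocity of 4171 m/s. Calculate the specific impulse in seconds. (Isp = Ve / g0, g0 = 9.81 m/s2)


Isp = Ve / g0 = 4171 / 9.81 = 425.2 s

425.2 s


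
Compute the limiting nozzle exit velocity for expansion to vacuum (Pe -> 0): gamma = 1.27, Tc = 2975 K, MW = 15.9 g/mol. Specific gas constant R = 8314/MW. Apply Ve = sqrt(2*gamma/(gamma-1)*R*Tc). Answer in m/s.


R = 8314 / 15.9 = 522.89 J/(kg.K)
Ve = sqrt(2 * 1.27 / (1.27 - 1) * 522.89 * 2975) = 3825 m/s

3825 m/s


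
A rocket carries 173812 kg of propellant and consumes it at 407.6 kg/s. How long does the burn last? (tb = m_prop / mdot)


tb = 173812 / 407.6 = 426.4 s

426.4 s


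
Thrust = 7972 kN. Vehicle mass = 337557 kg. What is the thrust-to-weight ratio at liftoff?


TWR = 7972000 / (337557 * 9.81) = 2.41

2.41


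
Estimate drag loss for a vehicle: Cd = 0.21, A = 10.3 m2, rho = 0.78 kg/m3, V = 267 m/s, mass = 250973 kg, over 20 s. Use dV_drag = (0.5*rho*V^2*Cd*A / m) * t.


D = 0.5 * 0.78 * 267^2 * 0.21 * 10.3 = 60137.26 N
a = 60137.26 / 250973 = 0.2396 m/s2
dV = 0.2396 * 20 = 4.8 m/s

4.8 m/s


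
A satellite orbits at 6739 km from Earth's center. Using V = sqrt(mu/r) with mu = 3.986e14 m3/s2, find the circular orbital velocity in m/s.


V = sqrt(3.986e14 / 6739000) = 7691 m/s

7691 m/s


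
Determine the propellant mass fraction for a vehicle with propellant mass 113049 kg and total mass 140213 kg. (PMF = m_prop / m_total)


PMF = 113049 / 140213 = 0.806

0.806


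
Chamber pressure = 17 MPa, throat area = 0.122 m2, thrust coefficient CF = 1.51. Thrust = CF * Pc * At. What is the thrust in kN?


F = 1.51 * 17e6 * 0.122 = 3.1317e+06 N = 3131.7 kN

3131.7 kN


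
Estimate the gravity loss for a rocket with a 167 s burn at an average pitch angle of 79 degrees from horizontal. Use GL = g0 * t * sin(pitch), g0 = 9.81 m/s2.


GL = 9.81 * 167 * sin(79 deg) = 1608 m/s

1608 m/s


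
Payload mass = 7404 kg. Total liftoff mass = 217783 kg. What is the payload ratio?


PR = 7404 / 217783 = 0.034

0.034


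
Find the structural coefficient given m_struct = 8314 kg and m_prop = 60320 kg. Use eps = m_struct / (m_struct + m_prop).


eps = 8314 / (8314 + 60320) = 0.1211

0.1211


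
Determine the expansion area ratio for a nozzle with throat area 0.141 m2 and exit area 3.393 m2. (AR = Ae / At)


AR = 3.393 / 0.141 = 24.1

24.1


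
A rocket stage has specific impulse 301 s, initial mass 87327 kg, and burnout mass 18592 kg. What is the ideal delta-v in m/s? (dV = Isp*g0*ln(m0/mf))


Ve = 301 * 9.81 = 2952.81 m/s
dV = 2952.81 * ln(87327/18592) = 4568 m/s

4568 m/s


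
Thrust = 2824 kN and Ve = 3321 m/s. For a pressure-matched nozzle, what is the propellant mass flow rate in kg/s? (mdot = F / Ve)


mdot = F / Ve = 2824000 / 3321 = 850.3 kg/s

850.3 kg/s


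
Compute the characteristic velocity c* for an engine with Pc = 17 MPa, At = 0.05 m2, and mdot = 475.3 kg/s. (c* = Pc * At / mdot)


c* = 17e6 * 0.05 / 475.3 = 1788 m/s

1788 m/s


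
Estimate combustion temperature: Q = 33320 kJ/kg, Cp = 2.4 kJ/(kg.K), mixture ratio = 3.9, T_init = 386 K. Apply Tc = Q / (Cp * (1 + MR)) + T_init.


Tc = 33320 / (2.4 * (1 + 3.9)) + 386 = 3219 K

3219 K


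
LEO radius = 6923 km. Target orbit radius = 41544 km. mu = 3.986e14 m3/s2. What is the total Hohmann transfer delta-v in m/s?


V1 = sqrt(mu/r1) = 7587.9 m/s
dV1 = V1*(sqrt(2*r2/(r1+r2)) - 1) = 2347.1 m/s
V2 = sqrt(mu/r2) = 3097.52 m/s
dV2 = V2*(1 - sqrt(2*r1/(r1+r2))) = 1441.93 m/s
Total dV = 3789 m/s

3789 m/s


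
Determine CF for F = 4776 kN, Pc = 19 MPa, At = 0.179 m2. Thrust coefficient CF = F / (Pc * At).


CF = 4776000 / (19e6 * 0.179) = 1.4

1.4


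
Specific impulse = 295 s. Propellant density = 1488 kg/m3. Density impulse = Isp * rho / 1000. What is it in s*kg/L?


rho*Isp = 295 * 1488 / 1000 = 439 s*kg/L

439 s*kg/L


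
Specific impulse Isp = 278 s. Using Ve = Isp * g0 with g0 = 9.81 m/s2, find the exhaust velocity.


Ve = Isp * g0 = 278 * 9.81 = 2727.2 m/s

2727.2 m/s


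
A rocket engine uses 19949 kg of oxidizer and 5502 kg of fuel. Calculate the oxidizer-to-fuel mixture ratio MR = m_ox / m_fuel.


MR = 19949 / 5502 = 3.63

3.63


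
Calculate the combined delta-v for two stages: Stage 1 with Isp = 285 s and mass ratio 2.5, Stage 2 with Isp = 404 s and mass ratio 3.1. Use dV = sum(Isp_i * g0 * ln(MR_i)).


dV1 = 285 * 9.81 * ln(2.5) = 2561.8 m/s
dV2 = 404 * 9.81 * ln(3.1) = 4484.0 m/s
Total dV = 2561.8 + 4484.0 = 7045.8 m/s ~ 7046 m/s

7046 m/s


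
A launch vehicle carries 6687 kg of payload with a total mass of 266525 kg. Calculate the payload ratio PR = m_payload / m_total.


PR = 6687 / 266525 = 0.0251

0.0251


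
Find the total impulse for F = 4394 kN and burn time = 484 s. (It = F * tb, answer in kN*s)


It = 4394 * 484 = 2126696 kN*s

2126696 kN*s


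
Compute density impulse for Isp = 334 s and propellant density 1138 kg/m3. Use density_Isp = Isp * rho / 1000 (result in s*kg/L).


rho*Isp = 334 * 1138 / 1000 = 380 s*kg/L

380 s*kg/L


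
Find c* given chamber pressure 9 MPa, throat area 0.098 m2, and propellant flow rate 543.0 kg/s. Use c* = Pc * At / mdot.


c* = 9e6 * 0.098 / 543.0 = 1624 m/s

1624 m/s


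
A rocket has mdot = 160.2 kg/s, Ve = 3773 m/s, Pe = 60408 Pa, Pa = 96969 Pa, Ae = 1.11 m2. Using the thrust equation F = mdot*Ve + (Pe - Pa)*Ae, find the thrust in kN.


F = 160.2 * 3773 + (60408 - 96969) * 1.11 = 563852.0 N = 563.9 kN

563.9 kN


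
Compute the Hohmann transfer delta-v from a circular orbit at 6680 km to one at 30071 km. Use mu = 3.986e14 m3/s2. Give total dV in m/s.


V1 = sqrt(mu/r1) = 7724.68 m/s
dV1 = V1*(sqrt(2*r2/(r1+r2)) - 1) = 2157.09 m/s
V2 = sqrt(mu/r2) = 3640.78 m/s
dV2 = V2*(1 - sqrt(2*r1/(r1+r2))) = 1445.64 m/s
Total dV = 3603 m/s

3603 m/s


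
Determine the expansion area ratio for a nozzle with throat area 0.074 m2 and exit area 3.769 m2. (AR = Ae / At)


AR = 3.769 / 0.074 = 50.9

50.9


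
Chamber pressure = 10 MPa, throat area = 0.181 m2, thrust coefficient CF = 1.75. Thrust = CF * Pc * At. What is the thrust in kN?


F = 1.75 * 10e6 * 0.181 = 3.1675e+06 N = 3167.5 kN

3167.5 kN


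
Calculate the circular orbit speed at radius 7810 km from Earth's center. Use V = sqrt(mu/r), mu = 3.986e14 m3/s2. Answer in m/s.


V = sqrt(3.986e14 / 7810000) = 7144 m/s

7144 m/s


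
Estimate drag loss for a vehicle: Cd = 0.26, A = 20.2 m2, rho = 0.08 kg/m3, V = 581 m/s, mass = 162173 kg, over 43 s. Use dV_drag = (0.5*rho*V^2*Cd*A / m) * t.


D = 0.5 * 0.08 * 581^2 * 0.26 * 20.2 = 70914.81 N
a = 70914.81 / 162173 = 0.4373 m/s2
dV = 0.4373 * 43 = 18.8 m/s

18.8 m/s


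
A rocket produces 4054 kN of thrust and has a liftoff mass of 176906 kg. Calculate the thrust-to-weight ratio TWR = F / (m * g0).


TWR = 4054000 / (176906 * 9.81) = 2.34

2.34


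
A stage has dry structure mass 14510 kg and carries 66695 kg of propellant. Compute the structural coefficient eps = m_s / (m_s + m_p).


eps = 14510 / (14510 + 66695) = 0.1787

0.1787


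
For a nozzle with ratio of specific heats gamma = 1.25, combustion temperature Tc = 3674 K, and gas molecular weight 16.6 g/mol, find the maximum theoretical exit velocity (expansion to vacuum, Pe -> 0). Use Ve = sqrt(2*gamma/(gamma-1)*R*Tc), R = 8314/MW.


R = 8314 / 16.6 = 500.84 J/(kg.K)
Ve = sqrt(2 * 1.25 / (1.25 - 1) * 500.84 * 3674) = 4290 m/s

4290 m/s


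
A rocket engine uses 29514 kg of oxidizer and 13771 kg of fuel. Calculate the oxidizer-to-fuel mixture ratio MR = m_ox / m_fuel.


MR = 29514 / 13771 = 2.14

2.14


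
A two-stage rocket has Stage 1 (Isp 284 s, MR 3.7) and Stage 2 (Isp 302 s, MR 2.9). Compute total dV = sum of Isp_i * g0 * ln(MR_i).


dV1 = 284 * 9.81 * ln(3.7) = 3645.1 m/s
dV2 = 302 * 9.81 * ln(2.9) = 3154.3 m/s
Total dV = 3645.1 + 3154.3 = 6799.4 m/s ~ 6799 m/s

6799 m/s


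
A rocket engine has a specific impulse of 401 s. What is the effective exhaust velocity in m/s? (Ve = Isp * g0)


Ve = Isp * g0 = 401 * 9.81 = 3933.8 m/s

3933.8 m/s


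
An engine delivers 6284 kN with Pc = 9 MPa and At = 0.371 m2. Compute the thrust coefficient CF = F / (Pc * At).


CF = 6284000 / (9e6 * 0.371) = 1.88

1.88


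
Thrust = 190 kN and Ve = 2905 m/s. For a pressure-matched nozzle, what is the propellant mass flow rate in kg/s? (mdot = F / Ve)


mdot = F / Ve = 190000 / 2905 = 65.4 kg/s

65.4 kg/s


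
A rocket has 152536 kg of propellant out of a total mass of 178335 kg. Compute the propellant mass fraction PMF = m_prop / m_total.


PMF = 152536 / 178335 = 0.855

0.855


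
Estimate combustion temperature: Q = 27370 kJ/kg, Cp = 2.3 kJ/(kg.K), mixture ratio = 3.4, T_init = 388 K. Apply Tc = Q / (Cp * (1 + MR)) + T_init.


Tc = 27370 / (2.3 * (1 + 3.4)) + 388 = 3093 K

3093 K


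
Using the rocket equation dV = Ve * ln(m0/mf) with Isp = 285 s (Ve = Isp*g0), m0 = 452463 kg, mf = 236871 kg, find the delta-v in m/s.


Ve = 285 * 9.81 = 2795.85 m/s
dV = 2795.85 * ln(452463/236871) = 1809 m/s

1809 m/s


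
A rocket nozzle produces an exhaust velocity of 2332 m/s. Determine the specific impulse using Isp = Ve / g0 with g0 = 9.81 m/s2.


Isp = Ve / g0 = 2332 / 9.81 = 237.7 s

237.7 s


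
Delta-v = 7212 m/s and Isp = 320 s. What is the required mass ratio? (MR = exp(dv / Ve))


Ve = 320 * 9.81 = 3139.2 m/s
MR = exp(7212 / 3139.2) = 9.948

9.948


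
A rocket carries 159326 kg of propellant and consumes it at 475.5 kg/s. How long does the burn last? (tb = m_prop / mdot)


tb = 159326 / 475.5 = 335.1 s

335.1 s


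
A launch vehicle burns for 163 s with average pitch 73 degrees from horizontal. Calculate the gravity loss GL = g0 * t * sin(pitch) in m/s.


GL = 9.81 * 163 * sin(73 deg) = 1529 m/s

1529 m/s


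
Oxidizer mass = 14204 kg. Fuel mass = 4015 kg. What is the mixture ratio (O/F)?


MR = 14204 / 4015 = 3.54

3.54


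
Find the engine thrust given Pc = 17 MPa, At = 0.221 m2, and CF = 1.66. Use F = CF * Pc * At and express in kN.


F = 1.66 * 17e6 * 0.221 = 6.2366e+06 N = 6236.6 kN

6236.6 kN


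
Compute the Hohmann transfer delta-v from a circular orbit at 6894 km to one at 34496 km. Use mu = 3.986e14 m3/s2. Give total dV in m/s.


V1 = sqrt(mu/r1) = 7603.84 m/s
dV1 = V1*(sqrt(2*r2/(r1+r2)) - 1) = 2213.29 m/s
V2 = sqrt(mu/r2) = 3399.26 m/s
dV2 = V2*(1 - sqrt(2*r1/(r1+r2))) = 1437.31 m/s
Total dV = 3651 m/s

3651 m/s


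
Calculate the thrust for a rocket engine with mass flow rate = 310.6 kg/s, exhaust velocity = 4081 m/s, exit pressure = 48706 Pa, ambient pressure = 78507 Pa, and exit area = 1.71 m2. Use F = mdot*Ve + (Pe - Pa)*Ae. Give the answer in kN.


F = 310.6 * 4081 + (48706 - 78507) * 1.71 = 1.2166e+06 N = 1216.6 kN

1216.6 kN


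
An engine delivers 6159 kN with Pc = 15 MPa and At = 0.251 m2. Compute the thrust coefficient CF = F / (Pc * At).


CF = 6159000 / (15e6 * 0.251) = 1.64

1.64


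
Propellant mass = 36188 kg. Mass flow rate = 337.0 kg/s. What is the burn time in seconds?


tb = 36188 / 337.0 = 107.4 s

107.4 s


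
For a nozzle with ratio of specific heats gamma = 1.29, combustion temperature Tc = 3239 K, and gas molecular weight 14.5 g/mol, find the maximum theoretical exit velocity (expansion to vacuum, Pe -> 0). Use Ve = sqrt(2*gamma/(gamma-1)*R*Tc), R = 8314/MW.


R = 8314 / 14.5 = 573.38 J/(kg.K)
Ve = sqrt(2 * 1.29 / (1.29 - 1) * 573.38 * 3239) = 4065 m/s

4065 m/s


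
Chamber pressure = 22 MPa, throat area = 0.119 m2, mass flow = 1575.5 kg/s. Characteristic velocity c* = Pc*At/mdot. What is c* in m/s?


c* = 22e6 * 0.119 / 1575.5 = 1662 m/s

1662 m/s


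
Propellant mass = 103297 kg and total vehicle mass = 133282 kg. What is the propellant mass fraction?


PMF = 103297 / 133282 = 0.775

0.775


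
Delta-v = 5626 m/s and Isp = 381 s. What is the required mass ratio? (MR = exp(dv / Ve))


Ve = 381 * 9.81 = 3737.61 m/s
MR = exp(5626 / 3737.61) = 4.505

4.505


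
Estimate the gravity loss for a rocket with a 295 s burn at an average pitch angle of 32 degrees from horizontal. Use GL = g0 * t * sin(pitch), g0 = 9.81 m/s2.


GL = 9.81 * 295 * sin(32 deg) = 1534 m/s

1534 m/s


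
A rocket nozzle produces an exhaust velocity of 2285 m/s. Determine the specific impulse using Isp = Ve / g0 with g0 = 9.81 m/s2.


Isp = Ve / g0 = 2285 / 9.81 = 232.9 s

232.9 s


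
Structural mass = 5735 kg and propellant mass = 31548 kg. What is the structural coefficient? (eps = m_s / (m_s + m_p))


eps = 5735 / (5735 + 31548) = 0.1538

0.1538


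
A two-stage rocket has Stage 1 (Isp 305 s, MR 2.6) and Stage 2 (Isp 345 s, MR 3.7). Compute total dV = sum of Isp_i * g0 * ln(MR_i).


dV1 = 305 * 9.81 * ln(2.6) = 2858.9 m/s
dV2 = 345 * 9.81 * ln(3.7) = 4428.0 m/s
Total dV = 2858.9 + 4428.0 = 7286.9 m/s ~ 7287 m/s

7287 m/s


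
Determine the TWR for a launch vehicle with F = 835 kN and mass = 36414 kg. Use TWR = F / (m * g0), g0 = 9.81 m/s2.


TWR = 835000 / (36414 * 9.81) = 2.34

2.34


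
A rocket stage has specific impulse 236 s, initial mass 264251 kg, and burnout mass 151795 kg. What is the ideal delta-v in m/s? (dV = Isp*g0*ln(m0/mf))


Ve = 236 * 9.81 = 2315.16 m/s
dV = 2315.16 * ln(264251/151795) = 1283 m/s

1283 m/s


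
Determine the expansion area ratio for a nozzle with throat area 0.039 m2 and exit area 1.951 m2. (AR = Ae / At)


AR = 1.951 / 0.039 = 50.0

50.0


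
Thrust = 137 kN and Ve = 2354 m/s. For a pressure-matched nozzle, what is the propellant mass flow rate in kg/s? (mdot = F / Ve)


mdot = F / Ve = 137000 / 2354 = 58.2 kg/s

58.2 kg/s


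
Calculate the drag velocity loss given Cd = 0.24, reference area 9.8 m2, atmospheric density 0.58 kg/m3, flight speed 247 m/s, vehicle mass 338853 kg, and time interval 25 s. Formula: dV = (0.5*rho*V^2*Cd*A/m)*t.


D = 0.5 * 0.58 * 247^2 * 0.24 * 9.8 = 41613.02 N
a = 41613.02 / 338853 = 0.1228 m/s2
dV = 0.1228 * 25 = 3.1 m/s

3.1 m/s


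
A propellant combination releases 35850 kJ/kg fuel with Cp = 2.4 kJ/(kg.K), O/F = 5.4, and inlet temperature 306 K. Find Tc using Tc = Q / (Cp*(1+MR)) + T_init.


Tc = 35850 / (2.4 * (1 + 5.4)) + 306 = 2640 K

2640 K


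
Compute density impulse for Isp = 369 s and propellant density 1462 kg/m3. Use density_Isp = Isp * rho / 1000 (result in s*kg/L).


rho*Isp = 369 * 1462 / 1000 = 539 s*kg/L

539 s*kg/L


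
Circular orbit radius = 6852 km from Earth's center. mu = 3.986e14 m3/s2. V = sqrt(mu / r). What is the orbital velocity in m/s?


V = sqrt(3.986e14 / 6852000) = 7627 m/s

7627 m/s


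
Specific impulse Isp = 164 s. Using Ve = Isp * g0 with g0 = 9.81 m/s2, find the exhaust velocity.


Ve = Isp * g0 = 164 * 9.81 = 1608.8 m/s

1608.8 m/s


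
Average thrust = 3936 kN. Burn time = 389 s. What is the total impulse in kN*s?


It = 3936 * 389 = 1531104 kN*s

1531104 kN*s


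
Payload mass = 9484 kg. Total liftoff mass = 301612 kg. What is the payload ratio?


PR = 9484 / 301612 = 0.0314

0.0314


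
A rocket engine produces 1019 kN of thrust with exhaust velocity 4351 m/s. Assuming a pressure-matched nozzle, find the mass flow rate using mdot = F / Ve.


mdot = F / Ve = 1019000 / 4351 = 234.2 kg/s

234.2 kg/s


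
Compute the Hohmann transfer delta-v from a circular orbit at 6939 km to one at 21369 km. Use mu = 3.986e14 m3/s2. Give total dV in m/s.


V1 = sqrt(mu/r1) = 7579.14 m/s
dV1 = V1*(sqrt(2*r2/(r1+r2)) - 1) = 1733.49 m/s
V2 = sqrt(mu/r2) = 4318.93 m/s
dV2 = V2*(1 - sqrt(2*r1/(r1+r2))) = 1294.91 m/s
Total dV = 3028 m/s

3028 m/s


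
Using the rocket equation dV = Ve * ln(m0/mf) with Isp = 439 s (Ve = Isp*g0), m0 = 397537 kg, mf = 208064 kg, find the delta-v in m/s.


Ve = 439 * 9.81 = 4306.59 m/s
dV = 4306.59 * ln(397537/208064) = 2788 m/s

2788 m/s


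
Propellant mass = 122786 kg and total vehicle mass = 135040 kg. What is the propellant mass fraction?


PMF = 122786 / 135040 = 0.909

0.909


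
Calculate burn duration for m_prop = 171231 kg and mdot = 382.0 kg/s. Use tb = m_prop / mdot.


tb = 171231 / 382.0 = 448.2 s

448.2 s


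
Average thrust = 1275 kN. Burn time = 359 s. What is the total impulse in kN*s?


It = 1275 * 359 = 457725 kN*s

457725 kN*s


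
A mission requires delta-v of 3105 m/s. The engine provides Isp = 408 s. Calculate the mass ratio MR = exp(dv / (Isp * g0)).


Ve = 408 * 9.81 = 4002.48 m/s
MR = exp(3105 / 4002.48) = 2.172

2.172


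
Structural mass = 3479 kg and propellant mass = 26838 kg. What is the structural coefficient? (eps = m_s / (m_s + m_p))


eps = 3479 / (3479 + 26838) = 0.1148

0.1148


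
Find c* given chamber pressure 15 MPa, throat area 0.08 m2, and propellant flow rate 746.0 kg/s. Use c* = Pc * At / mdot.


c* = 15e6 * 0.08 / 746.0 = 1609 m/s

1609 m/s


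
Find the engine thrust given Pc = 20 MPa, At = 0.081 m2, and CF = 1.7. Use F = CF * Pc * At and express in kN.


F = 1.7 * 20e6 * 0.081 = 2.7540e+06 N = 2754.0 kN

2754.0 kN
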